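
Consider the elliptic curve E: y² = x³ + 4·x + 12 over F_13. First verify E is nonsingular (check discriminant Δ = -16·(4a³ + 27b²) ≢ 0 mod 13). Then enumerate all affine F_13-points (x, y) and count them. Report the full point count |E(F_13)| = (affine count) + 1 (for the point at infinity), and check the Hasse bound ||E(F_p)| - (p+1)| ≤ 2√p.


Affine points = {(0, 5), (0, 8), (1, 2), (1, 11), (3, 5), (3, 8), (4, 1), (4, 12), (5, 1), (5, 12), (8, 6), (8, 7), (9, 6), (9, 7), (10, 5), (10, 8), (11, 3), (11, 10)}; affine count = 18; |E(F_13)| = 19.

Discriminant check: Δ ∝ 4a³ + 27b² = 4·4³ + 27·12² = 4·64 + 27·144 ≡ 10 (mod 13). Nonzero ⇒ E is nonsingular.
For each x ∈ F_13, compute rhs = x³ + 4·x + 12 mod 13, then count y ∈ F_13 with y² ≡ rhs.
  x = 0: rhs = 12, matching y values: 5, 8 (2 points).
  x = 1: rhs = 4, matching y values: 2, 11 (2 points).
  x = 2: rhs = 2, matching y values: none (0 points).
  x = 3: rhs = 12, matching y values: 5, 8 (2 points).
  x = 4: rhs = 1, matching y values: 1, 12 (2 points).
  x = 5: rhs = 1, matching y values: 1, 12 (2 points).
  x = 6: rhs = 5, matching y values: none (0 points).
  x = 7: rhs = 6, matching y values: none (0 points).
  x = 8: rhs = 10, matching y values: 6, 7 (2 points).
  x = 9: rhs = 10, matching y values: 6, 7 (2 points).
  x = 10: rhs = 12, matching y values: 5, 8 (2 points).
  x = 11: rhs = 9, matching y values: 3, 10 (2 points).
  x = 12: rhs = 7, matching y values: none (0 points).
Total affine count: 18.
Full point count |E(F_13)| = 18 + 1 = 19.
Hasse bound: |19 − (13+1)| = |5| = 5 ≤ 2√13 ≈ 7.2111 ✓.


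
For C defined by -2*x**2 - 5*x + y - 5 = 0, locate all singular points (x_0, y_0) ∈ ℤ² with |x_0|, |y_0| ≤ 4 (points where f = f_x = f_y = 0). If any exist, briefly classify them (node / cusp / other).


No singular points in the scanned grid; C is smooth there.

Compute partial derivatives:
  f_x = -4*x - 5.
  f_y = 1.
f_y = 1 is a nonzero constant, so f_y never vanishes: no point (x, y) can satisfy f = f_x = f_y = 0. In particular no (x, y) ∈ {−4, ..., 4}² is singular; the curve is smooth.


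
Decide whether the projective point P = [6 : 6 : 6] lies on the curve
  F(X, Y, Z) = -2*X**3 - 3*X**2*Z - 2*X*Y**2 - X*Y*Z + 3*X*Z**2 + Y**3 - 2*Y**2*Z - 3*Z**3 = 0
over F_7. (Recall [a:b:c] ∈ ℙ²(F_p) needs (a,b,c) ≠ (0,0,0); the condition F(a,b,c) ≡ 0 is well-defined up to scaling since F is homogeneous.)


F(6,6,6) ≡ 2 (mod 7); P is NOT on the curve.

Evaluate F(6, 6, 6) term-by-term (mod 7).
  -2*X**3 ↦ -2·216·1·1 = -432
  -3*X**2*Z ↦ -3·36·1·6 = -648
  -2*X*Y**2 ↦ -2·6·36·1 = -432
  -X*Y*Z ↦ -1·6·6·6 = -216
  3*X*Z**2 ↦ 3·6·1·36 = 648
  Y**3 ↦ 1·1·216·1 = 216
  -2*Y**2*Z ↦ -2·1·36·6 = -432
  -3*Z**3 ↦ -3·1·1·216 = -648
Sum: F(6, 6, 6) = (-432) + (-648) + (-432) + (-216) + (648) + (216) + (-432) + (-648) = -1944.
Reducing mod 7: -1944 ≡ 2 (mod 7).
Since F(a, b, c) ≡ 2 ≠ 0 (mod 7), P does NOT lie on the curve.


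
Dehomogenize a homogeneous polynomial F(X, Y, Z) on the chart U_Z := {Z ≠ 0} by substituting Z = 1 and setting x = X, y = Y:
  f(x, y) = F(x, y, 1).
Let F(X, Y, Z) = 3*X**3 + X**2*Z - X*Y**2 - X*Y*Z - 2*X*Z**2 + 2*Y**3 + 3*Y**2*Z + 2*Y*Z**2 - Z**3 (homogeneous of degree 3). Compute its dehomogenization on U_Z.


f(x, y) = 3*x**3 + x**2 - x*y**2 - x*y - 2*x + 2*y**3 + 3*y**2 + 2*y - 1

On U_Z we set Z = 1. Each monomial c·X^i·Y^j·Z^k in F becomes c·x^i·y^j·1^k = c·x^i·y^j.
Substituting Z = 1: F(X, Y, 1) = 3*x**3 + x**2 - x*y**2 - x*y - 2*x + 2*y**3 + 3*y**2 + 2*y - 1.
Note: deg(f) ≤ deg(F) = 3; strict inequality happens when F is divisible by Z (lost terms).


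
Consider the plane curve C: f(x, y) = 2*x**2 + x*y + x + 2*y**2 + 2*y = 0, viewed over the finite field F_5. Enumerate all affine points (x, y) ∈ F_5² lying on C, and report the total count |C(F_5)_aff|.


Affine F_5-points: {(0, 0), (0, 4), (1, 3), (2, 0), (2, 3)}; count = 5.

For each of the 25 pairs (x, y) ∈ F_5², evaluate f(x, y) mod 5. Record the zeros.
  x = 0: [0↦0, 1↦4, 2↦2, 3↦4, 4↦0]  zeros at y ∈ {0, 4}
  x = 1: [0↦3, 1↦3, 2↦2, 3↦0, 4↦2]  zeros at y ∈ {3}
  x = 2: [0↦0, 1↦1, 2↦1, 3↦0, 4↦3]  zeros at y ∈ {0, 3}
  x = 3: [0↦1, 1↦3, 2↦4, 3↦4, 4↦3]  zeros at y ∈ ∅
  x = 4: [0↦1, 1↦4, 2↦1, 3↦2, 4↦2]  zeros at y ∈ ∅
Collecting zeros: affine points = {(0, 0), (0, 4), (1, 3), (2, 0), (2, 3)}.
Total count |C(F_5)_aff| = 5.


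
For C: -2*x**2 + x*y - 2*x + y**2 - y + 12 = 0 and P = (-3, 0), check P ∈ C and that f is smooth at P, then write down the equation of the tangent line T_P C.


Tangent line at P: 10*x - 4*y + 30 = 0.

Step 1: f(-3, 0) = 0, so P lies on C.
Step 2: partial derivatives
  f_x(x, y) = -4*x + y - 2, f_y(x, y) = x + 2*y - 1.
  f_x(P) = 10, f_y(P) = -4 (gradient nonzero, so P is smooth).
Step 3: tangent line at P: 10·(x − -3) + -4·(y − 0) = 0.
Expanding: 10*x - 4*y + 30 = 0.


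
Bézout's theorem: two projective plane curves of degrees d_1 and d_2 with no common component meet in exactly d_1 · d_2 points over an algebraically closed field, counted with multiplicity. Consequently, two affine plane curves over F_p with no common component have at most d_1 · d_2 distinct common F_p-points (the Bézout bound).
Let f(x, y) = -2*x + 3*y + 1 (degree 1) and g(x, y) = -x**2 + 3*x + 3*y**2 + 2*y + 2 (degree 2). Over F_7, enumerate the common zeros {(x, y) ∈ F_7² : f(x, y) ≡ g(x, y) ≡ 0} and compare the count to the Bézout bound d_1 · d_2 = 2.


Common zeros: ∅; count = 0; Bézout bound = 2.

deg(f) = 1, deg(g) = 2, so Bézout bound = 2.
Scan x ∈ F_7. For each x, list the y ∈ F_7 with f(x, y) ≡ 0 and those with g(x, y) ≡ 0 (mod 7); the common zeros in that column are the intersection.
  x = 0: f ≡ 0 at y ∈ {2}; g ≡ 0 at y ∈ {1, 3}; common: ∅.
  x = 1: f ≡ 0 at y ∈ {5}; g ≡ 0 at y ∈ ∅; common: ∅.
  x = 2: f ≡ 0 at y ∈ {1}; g ≡ 0 at y ∈ ∅; common: ∅.
  x = 3: f ≡ 0 at y ∈ {4}; g ≡ 0 at y ∈ {1, 3}; common: ∅.
  x = 4: f ≡ 0 at y ∈ {0}; g ≡ 0 at y ∈ {2}; common: ∅.
  x = 5: f ≡ 0 at y ∈ {3}; g ≡ 0 at y ∈ {5, 6}; common: ∅.
  x = 6: f ≡ 0 at y ∈ {6}; g ≡ 0 at y ∈ {2}; common: ∅.
Collecting: common zeros = ∅, so the count is 0.
Comparison with the Bézout bound: 0 ≤ 2 = deg(f)·deg(g), as expected for curves with no common component (the affine F_7-count falls short of the bound because intersections may lie at infinity, over extension fields, or carry multiplicity).


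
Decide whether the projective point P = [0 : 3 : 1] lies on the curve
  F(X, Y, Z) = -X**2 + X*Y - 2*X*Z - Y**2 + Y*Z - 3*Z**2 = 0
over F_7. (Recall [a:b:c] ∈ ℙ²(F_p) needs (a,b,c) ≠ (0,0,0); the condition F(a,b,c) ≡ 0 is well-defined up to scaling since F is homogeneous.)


F(0,3,1) ≡ 5 (mod 7); P is NOT on the curve.

Evaluate F(0, 3, 1) term-by-term (mod 7).
  -X**2 ↦ -1·0·1·1 = 0
  X*Y ↦ 1·0·3·1 = 0
  -2*X*Z ↦ -2·0·1·1 = 0
  -Y**2 ↦ -1·1·9·1 = -9
  Y*Z ↦ 1·1·3·1 = 3
  -3*Z**2 ↦ -3·1·1·1 = -3
Sum: F(0, 3, 1) = (0) + (0) + (0) + (-9) + (3) + (-3) = -9.
Reducing mod 7: -9 ≡ 5 (mod 7).
Since F(a, b, c) ≡ 5 ≠ 0 (mod 7), P does NOT lie on the curve.


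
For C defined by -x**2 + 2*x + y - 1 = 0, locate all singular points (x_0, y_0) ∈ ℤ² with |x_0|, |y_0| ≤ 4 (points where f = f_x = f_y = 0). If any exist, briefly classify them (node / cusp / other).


No singular points in the scanned grid; C is smooth there.

Compute partial derivatives:
  f_x = 2 - 2*x.
  f_y = 1.
f_y = 1 is a nonzero constant, so f_y never vanishes: no point (x, y) can satisfy f = f_x = f_y = 0. In particular no (x, y) ∈ {−4, ..., 4}² is singular; the curve is smooth.


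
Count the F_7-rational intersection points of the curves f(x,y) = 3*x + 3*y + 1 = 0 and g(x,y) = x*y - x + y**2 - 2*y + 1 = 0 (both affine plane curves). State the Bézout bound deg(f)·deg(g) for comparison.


Common zeros: {(1, 1)}; count = 1; Bézout bound = 2.

deg(f) = 1, deg(g) = 2, so Bézout bound = 2.
Scan x ∈ F_7. For each x, list the y ∈ F_7 with f(x, y) ≡ 0 and those with g(x, y) ≡ 0 (mod 7); the common zeros in that column are the intersection.
  x = 0: f ≡ 0 at y ∈ {2}; g ≡ 0 at y ∈ {1}; common: ∅.
  x = 1: f ≡ 0 at y ∈ {1}; g ≡ 0 at y ∈ {0, 1}; common: {1}.
  x = 2: f ≡ 0 at y ∈ {0}; g ≡ 0 at y ∈ {1, 6}; common: ∅.
  x = 3: f ≡ 0 at y ∈ {6}; g ≡ 0 at y ∈ {1, 5}; common: ∅.
  x = 4: f ≡ 0 at y ∈ {5}; g ≡ 0 at y ∈ {1, 4}; common: ∅.
  x = 5: f ≡ 0 at y ∈ {4}; g ≡ 0 at y ∈ {1, 3}; common: ∅.
  x = 6: f ≡ 0 at y ∈ {3}; g ≡ 0 at y ∈ {1, 2}; common: ∅.
Collecting: common zeros = {(1, 1)}, so the count is 1.
Comparison with the Bézout bound: 1 ≤ 2 = deg(f)·deg(g), as expected for curves with no common component (the affine F_7-count falls short of the bound because intersections may lie at infinity, over extension fields, or carry multiplicity).


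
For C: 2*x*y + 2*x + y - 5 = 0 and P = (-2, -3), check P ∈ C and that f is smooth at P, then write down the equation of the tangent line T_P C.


Tangent line at P: -4*x - 3*y - 17 = 0.

Step 1: f(-2, -3) = 0, so P lies on C.
Step 2: partial derivatives
  f_x(x, y) = 2*y + 2, f_y(x, y) = 2*x + 1.
  f_x(P) = -4, f_y(P) = -3 (gradient nonzero, so P is smooth).
Step 3: tangent line at P: -4·(x − -2) + -3·(y − -3) = 0.
Expanding: -4*x - 3*y - 17 = 0.


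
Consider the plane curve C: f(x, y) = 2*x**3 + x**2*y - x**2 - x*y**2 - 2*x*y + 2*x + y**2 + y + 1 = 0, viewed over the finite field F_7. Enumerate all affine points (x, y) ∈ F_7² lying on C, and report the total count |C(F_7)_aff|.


Affine F_7-points: {(0, 2), (0, 4), (4, 5), (5, 2)}; count = 4.

For each of the 49 pairs (x, y) ∈ F_7², evaluate f(x, y) mod 7. Record the zeros.
  x = 0: [0↦1, 1↦3, 2↦0, 3↦6, 4↦0, 5↦3, 6↦1]  zeros at y ∈ {2, 4}
  x = 1: [0↦4, 1↦4, 2↦4, 3↦4, 4↦4, 5↦4, 6↦4]  zeros at y ∈ ∅
  x = 2: [0↦3, 1↦3, 2↦1, 3↦4, 4↦5, 5↦4, 6↦1]  zeros at y ∈ ∅
  x = 3: [0↦3, 1↦5, 2↦3, 3↦4, 4↦1, 5↦1, 6↦4]  zeros at y ∈ ∅
  x = 4: [0↦2, 1↦1, 2↦1, 3↦2, 4↦4, 5↦0, 6↦4]  zeros at y ∈ {5}
  x = 5: [0↦5, 1↦3, 2↦0, 3↦3, 4↦5, 5↦6, 6↦6]  zeros at y ∈ {2}
  x = 6: [0↦3, 1↦2, 2↦5, 3↦5, 4↦2, 5↦3, 6↦1]  zeros at y ∈ ∅
Collecting zeros: affine points = {(0, 2), (0, 4), (4, 5), (5, 2)}.
Total count |C(F_7)_aff| = 4.


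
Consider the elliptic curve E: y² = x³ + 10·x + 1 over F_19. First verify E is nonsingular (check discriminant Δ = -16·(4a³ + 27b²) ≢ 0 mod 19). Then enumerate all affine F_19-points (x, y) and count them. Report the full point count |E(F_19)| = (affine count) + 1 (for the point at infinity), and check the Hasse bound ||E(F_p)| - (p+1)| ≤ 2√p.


Affine points = {(0, 1), (0, 18), (3, 1), (3, 18), (5, 9), (5, 10), (6, 7), (6, 12), (8, 2), (8, 17), (11, 6), (11, 13), (12, 5), (12, 14), (14, 4), (14, 15), (15, 7), (15, 12), (16, 1), (16, 18), (17, 7), (17, 12), (18, 3), (18, 16)}; affine count = 24; |E(F_19)| = 25.

Discriminant check: Δ ∝ 4a³ + 27b² = 4·10³ + 27·1² = 4·1000 + 27·1 ≡ 18 (mod 19). Nonzero ⇒ E is nonsingular.
For each x ∈ F_19, compute rhs = x³ + 10·x + 1 mod 19, then count y ∈ F_19 with y² ≡ rhs.
  x = 0: rhs = 1, matching y values: 1, 18 (2 points).
  x = 1: rhs = 12, matching y values: none (0 points).
  x = 2: rhs = 10, matching y values: none (0 points).
  x = 3: rhs = 1, matching y values: 1, 18 (2 points).
  x = 4: rhs = 10, matching y values: none (0 points).
  x = 5: rhs = 5, matching y values: 9, 10 (2 points).
  x = 6: rhs = 11, matching y values: 7, 12 (2 points).
  x = 7: rhs = 15, matching y values: none (0 points).
  x = 8: rhs = 4, matching y values: 2, 17 (2 points).
  x = 9: rhs = 3, matching y values: none (0 points).
  x = 10: rhs = 18, matching y values: none (0 points).
  x = 11: rhs = 17, matching y values: 6, 13 (2 points).
  x = 12: rhs = 6, matching y values: 5, 14 (2 points).
  x = 13: rhs = 10, matching y values: none (0 points).
  x = 14: rhs = 16, matching y values: 4, 15 (2 points).
  x = 15: rhs = 11, matching y values: 7, 12 (2 points).
  x = 16: rhs = 1, matching y values: 1, 18 (2 points).
  x = 17: rhs = 11, matching y values: 7, 12 (2 points).
  x = 18: rhs = 9, matching y values: 3, 16 (2 points).
Total affine count: 24.
Full point count |E(F_19)| = 24 + 1 = 25.
Hasse bound: |25 − (19+1)| = |5| = 5 ≤ 2√19 ≈ 8.7178 ✓.


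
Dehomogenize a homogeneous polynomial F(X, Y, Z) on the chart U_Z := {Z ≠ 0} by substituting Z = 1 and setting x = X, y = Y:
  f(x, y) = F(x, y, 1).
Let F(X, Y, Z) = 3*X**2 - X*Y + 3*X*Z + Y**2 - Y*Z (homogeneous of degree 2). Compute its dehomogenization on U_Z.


f(x, y) = 3*x**2 - x*y + 3*x + y**2 - y

On U_Z we set Z = 1. Each monomial c·X^i·Y^j·Z^k in F becomes c·x^i·y^j·1^k = c·x^i·y^j.
Substituting Z = 1: F(X, Y, 1) = 3*x**2 - x*y + 3*x + y**2 - y.
Note: deg(f) ≤ deg(F) = 2; strict inequality happens when F is divisible by Z (lost terms).


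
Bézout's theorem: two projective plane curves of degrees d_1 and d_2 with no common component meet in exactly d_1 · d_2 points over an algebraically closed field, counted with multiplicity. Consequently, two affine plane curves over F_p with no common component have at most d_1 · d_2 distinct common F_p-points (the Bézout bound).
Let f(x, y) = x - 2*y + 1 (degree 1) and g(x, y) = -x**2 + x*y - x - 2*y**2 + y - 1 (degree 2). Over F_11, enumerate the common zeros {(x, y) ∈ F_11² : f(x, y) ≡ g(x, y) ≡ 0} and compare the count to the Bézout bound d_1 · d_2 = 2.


Common zeros: ∅; count = 0; Bézout bound = 2.

deg(f) = 1, deg(g) = 2, so Bézout bound = 2.
Scan x ∈ F_11. For each x, list the y ∈ F_11 with f(x, y) ≡ 0 and those with g(x, y) ≡ 0 (mod 11); the common zeros in that column are the intersection.
  x = 0: f ≡ 0 at y ∈ {6}; g ≡ 0 at y ∈ {8, 9}; common: ∅.
  x = 1: f ≡ 0 at y ∈ {1}; g ≡ 0 at y ∈ ∅; common: ∅.
  x = 2: f ≡ 0 at y ∈ {7}; g ≡ 0 at y ∈ ∅; common: ∅.
  x = 3: f ≡ 0 at y ∈ {2}; g ≡ 0 at y ∈ {1}; common: ∅.
  x = 4: f ≡ 0 at y ∈ {8}; g ≡ 0 at y ∈ {4}; common: ∅.
  x = 5: f ≡ 0 at y ∈ {3}; g ≡ 0 at y ∈ ∅; common: ∅.
  x = 6: f ≡ 0 at y ∈ {9}; g ≡ 0 at y ∈ ∅; common: ∅.
  x = 7: f ≡ 0 at y ∈ {4}; g ≡ 0 at y ∈ {7, 8}; common: ∅.
  x = 8: f ≡ 0 at y ∈ {10}; g ≡ 0 at y ∈ {1, 9}; common: ∅.
  x = 9: f ≡ 0 at y ∈ {5}; g ≡ 0 at y ∈ ∅; common: ∅.
  x = 10: f ≡ 0 at y ∈ {0}; g ≡ 0 at y ∈ {4, 7}; common: ∅.
Collecting: common zeros = ∅, so the count is 0.
Comparison with the Bézout bound: 0 ≤ 2 = deg(f)·deg(g), as expected for curves with no common component (the affine F_11-count falls short of the bound because intersections may lie at infinity, over extension fields, or carry multiplicity).


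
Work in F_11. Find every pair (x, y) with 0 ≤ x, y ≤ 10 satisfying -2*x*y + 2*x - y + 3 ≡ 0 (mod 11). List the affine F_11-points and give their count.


Affine F_11-points: {(0, 3), (1, 9), (2, 8), (3, 6), (4, 0), (6, 2), (7, 7), (8, 5), (9, 4), (10, 10)}; count = 10.

For each of the 121 pairs (x, y) ∈ F_11², evaluate f(x, y) mod 11. Record the zeros.
  x = 0: [0↦3, 1↦2, 2↦1, 3↦0, 4↦10, 5↦9, 6↦8, 7↦7, 8↦6, 9↦5, 10↦4]  zeros at y ∈ {3}
  x = 1: [0↦5, 1↦2, 2↦10, 3↦7, 4↦4, 5↦1, 6↦9, 7↦6, 8↦3, 9↦0, 10↦8]  zeros at y ∈ {9}
  x = 2: [0↦7, 1↦2, 2↦8, 3↦3, 4↦9, 5↦4, 6↦10, 7↦5, 8↦0, 9↦6, 10↦1]  zeros at y ∈ {8}
  x = 3: [0↦9, 1↦2, 2↦6, 3↦10, 4↦3, 5↦7, 6↦0, 7↦4, 8↦8, 9↦1, 10↦5]  zeros at y ∈ {6}
  x = 4: [0↦0, 1↦2, 2↦4, 3↦6, 4↦8, 5↦10, 6↦1, 7↦3, 8↦5, 9↦7, 10↦9]  zeros at y ∈ {0}
  x = 5: [0↦2, 1↦2, 2↦2, 3↦2, 4↦2, 5↦2, 6↦2, 7↦2, 8↦2, 9↦2, 10↦2]  zeros at y ∈ ∅
  x = 6: [0↦4, 1↦2, 2↦0, 3↦9, 4↦7, 5↦5, 6↦3, 7↦1, 8↦10, 9↦8, 10↦6]  zeros at y ∈ {2}
  x = 7: [0↦6, 1↦2, 2↦9, 3↦5, 4↦1, 5↦8, 6↦4, 7↦0, 8↦7, 9↦3, 10↦10]  zeros at y ∈ {7}
  x = 8: [0↦8, 1↦2, 2↦7, 3↦1, 4↦6, 5↦0, 6↦5, 7↦10, 8↦4, 9↦9, 10↦3]  zeros at y ∈ {5}
  x = 9: [0↦10, 1↦2, 2↦5, 3↦8, 4↦0, 5↦3, 6↦6, 7↦9, 8↦1, 9↦4, 10↦7]  zeros at y ∈ {4}
  x = 10: [0↦1, 1↦2, 2↦3, 3↦4, 4↦5, 5↦6, 6↦7, 7↦8, 8↦9, 9↦10, 10↦0]  zeros at y ∈ {10}
Collecting zeros: affine points = {(0, 3), (1, 9), (2, 8), (3, 6), (4, 0), (6, 2), (7, 7), (8, 5), (9, 4), (10, 10)}.
Total count |C(F_11)_aff| = 10.


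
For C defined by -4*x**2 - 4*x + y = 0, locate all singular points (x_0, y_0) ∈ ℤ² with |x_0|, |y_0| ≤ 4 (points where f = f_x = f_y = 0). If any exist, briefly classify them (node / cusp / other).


No singular points in the scanned grid; C is smooth there.

Compute partial derivatives:
  f_x = -8*x - 4.
  f_y = 1.
f_y = 1 is a nonzero constant, so f_y never vanishes: no point (x, y) can satisfy f = f_x = f_y = 0. In particular no (x, y) ∈ {−4, ..., 4}² is singular; the curve is smooth.


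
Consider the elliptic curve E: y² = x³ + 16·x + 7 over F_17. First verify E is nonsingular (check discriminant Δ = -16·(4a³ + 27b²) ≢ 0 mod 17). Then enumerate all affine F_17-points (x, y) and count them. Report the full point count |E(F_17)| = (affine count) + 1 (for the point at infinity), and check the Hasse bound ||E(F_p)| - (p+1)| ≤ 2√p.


Affine points = {(2, 8), (2, 9), (4, 4), (4, 13), (5, 5), (5, 12), (6, 8), (6, 9), (8, 1), (8, 16), (9, 8), (9, 9), (11, 1), (11, 16), (13, 7), (13, 10), (14, 0), (15, 1), (15, 16)}; affine count = 19; |E(F_17)| = 20.

Discriminant check: Δ ∝ 4a³ + 27b² = 4·16³ + 27·7² = 4·4096 + 27·49 ≡ 10 (mod 17). Nonzero ⇒ E is nonsingular.
For each x ∈ F_17, compute rhs = x³ + 16·x + 7 mod 17, then count y ∈ F_17 with y² ≡ rhs.
  x = 0: rhs = 7, matching y values: none (0 points).
  x = 1: rhs = 7, matching y values: none (0 points).
  x = 2: rhs = 13, matching y values: 8, 9 (2 points).
  x = 3: rhs = 14, matching y values: none (0 points).
  x = 4: rhs = 16, matching y values: 4, 13 (2 points).
  x = 5: rhs = 8, matching y values: 5, 12 (2 points).
  x = 6: rhs = 13, matching y values: 8, 9 (2 points).
  x = 7: rhs = 3, matching y values: none (0 points).
  x = 8: rhs = 1, matching y values: 1, 16 (2 points).
  x = 9: rhs = 13, matching y values: 8, 9 (2 points).
  x = 10: rhs = 11, matching y values: none (0 points).
  x = 11: rhs = 1, matching y values: 1, 16 (2 points).
  x = 12: rhs = 6, matching y values: none (0 points).
  x = 13: rhs = 15, matching y values: 7, 10 (2 points).
  x = 14: rhs = 0, matching y values: 0 (1 points).
  x = 15: rhs = 1, matching y values: 1, 16 (2 points).
  x = 16: rhs = 7, matching y values: none (0 points).
Total affine count: 19.
Full point count |E(F_17)| = 19 + 1 = 20.
Hasse bound: |20 − (17+1)| = |2| = 2 ≤ 2√17 ≈ 8.2462 ✓.


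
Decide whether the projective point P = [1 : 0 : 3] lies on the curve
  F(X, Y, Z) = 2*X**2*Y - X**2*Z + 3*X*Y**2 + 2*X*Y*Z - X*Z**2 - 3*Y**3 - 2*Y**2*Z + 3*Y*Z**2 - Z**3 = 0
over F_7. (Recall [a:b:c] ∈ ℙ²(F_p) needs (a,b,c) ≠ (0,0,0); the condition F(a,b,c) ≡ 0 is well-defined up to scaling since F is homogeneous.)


F(1,0,3) ≡ 3 (mod 7); P is NOT on the curve.

Evaluate F(1, 0, 3) term-by-term (mod 7).
  2*X**2*Y ↦ 2·1·0·1 = 0
  -X**2*Z ↦ -1·1·1·3 = -3
  3*X*Y**2 ↦ 3·1·0·1 = 0
  2*X*Y*Z ↦ 2·1·0·3 = 0
  -X*Z**2 ↦ -1·1·1·9 = -9
  -3*Y**3 ↦ -3·1·0·1 = 0
  -2*Y**2*Z ↦ -2·1·0·3 = 0
  3*Y*Z**2 ↦ 3·1·0·9 = 0
  -Z**3 ↦ -1·1·1·27 = -27
Sum: F(1, 0, 3) = (0) + (-3) + (0) + (0) + (-9) + (0) + (0) + (0) + (-27) = -39.
Reducing mod 7: -39 ≡ 3 (mod 7).
Since F(a, b, c) ≡ 3 ≠ 0 (mod 7), P does NOT lie on the curve.


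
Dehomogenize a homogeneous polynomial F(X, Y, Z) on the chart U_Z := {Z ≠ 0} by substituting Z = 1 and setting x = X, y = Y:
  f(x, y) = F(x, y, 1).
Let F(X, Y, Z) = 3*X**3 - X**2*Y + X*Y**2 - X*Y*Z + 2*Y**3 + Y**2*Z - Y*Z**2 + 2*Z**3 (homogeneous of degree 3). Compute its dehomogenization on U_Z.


f(x, y) = 3*x**3 - x**2*y + x*y**2 - x*y + 2*y**3 + y**2 - y + 2

On U_Z we set Z = 1. Each monomial c·X^i·Y^j·Z^k in F becomes c·x^i·y^j·1^k = c·x^i·y^j.
Substituting Z = 1: F(X, Y, 1) = 3*x**3 - x**2*y + x*y**2 - x*y + 2*y**3 + y**2 - y + 2.
Note: deg(f) ≤ deg(F) = 3; strict inequality happens when F is divisible by Z (lost terms).


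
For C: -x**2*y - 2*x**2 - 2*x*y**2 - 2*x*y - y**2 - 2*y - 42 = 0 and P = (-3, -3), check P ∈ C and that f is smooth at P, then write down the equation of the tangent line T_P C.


Tangent line at P: -18*x - 35*y - 159 = 0.

Step 1: f(-3, -3) = 0, so P lies on C.
Step 2: partial derivatives
  f_x(x, y) = -2*x*y - 4*x - 2*y**2 - 2*y, f_y(x, y) = -x**2 - 4*x*y - 2*x - 2*y - 2.
  f_x(P) = -18, f_y(P) = -35 (gradient nonzero, so P is smooth).
Step 3: tangent line at P: -18·(x − -3) + -35·(y − -3) = 0.
Expanding: -18*x - 35*y - 159 = 0.


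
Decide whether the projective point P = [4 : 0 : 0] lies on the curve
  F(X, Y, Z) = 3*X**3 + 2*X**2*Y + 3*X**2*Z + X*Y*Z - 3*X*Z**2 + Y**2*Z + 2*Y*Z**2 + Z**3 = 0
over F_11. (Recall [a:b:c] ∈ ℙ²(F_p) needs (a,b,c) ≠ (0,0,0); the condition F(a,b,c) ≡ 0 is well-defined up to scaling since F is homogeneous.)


F(4,0,0) ≡ 5 (mod 11); P is NOT on the curve.

Evaluate F(4, 0, 0) term-by-term (mod 11).
  3*X**3 ↦ 3·64·1·1 = 192
  2*X**2*Y ↦ 2·16·0·1 = 0
  3*X**2*Z ↦ 3·16·1·0 = 0
  X*Y*Z ↦ 1·4·0·0 = 0
  -3*X*Z**2 ↦ -3·4·1·0 = 0
  Y**2*Z ↦ 1·1·0·0 = 0
  2*Y*Z**2 ↦ 2·1·0·0 = 0
  Z**3 ↦ 1·1·1·0 = 0
Sum: F(4, 0, 0) = (192) + (0) + (0) + (0) + (0) + (0) + (0) + (0) = 192.
Reducing mod 11: 192 ≡ 5 (mod 11).
Since F(a, b, c) ≡ 5 ≠ 0 (mod 11), P does NOT lie on the curve.


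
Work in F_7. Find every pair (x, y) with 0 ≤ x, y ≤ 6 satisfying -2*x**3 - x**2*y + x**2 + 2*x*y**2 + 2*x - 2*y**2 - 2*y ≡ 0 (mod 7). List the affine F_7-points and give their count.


Affine F_7-points: {(0, 0), (0, 6), (1, 5), (2, 4), (2, 6), (5, 3), (6, 2), (6, 6)}; count = 8.

For each of the 49 pairs (x, y) ∈ F_7², evaluate f(x, y) mod 7. Record the zeros.
  x = 0: [0↦0, 1↦3, 2↦2, 3↦4, 4↦2, 5↦3, 6↦0]  zeros at y ∈ {0, 6}
  x = 1: [0↦1, 1↦5, 2↦2, 3↦6, 4↦3, 5↦0, 6↦4]  zeros at y ∈ {5}
  x = 2: [0↦6, 1↦2, 2↦2, 3↦6, 4↦0, 5↦5, 6↦0]  zeros at y ∈ {4, 6}
  x = 3: [0↦3, 1↦3, 2↦4, 3↦6, 4↦2, 5↦6, 6↦4]  zeros at y ∈ ∅
  x = 4: [0↦1, 1↦3, 2↦3, 3↦1, 4↦4, 5↦5, 6↦4]  zeros at y ∈ ∅
  x = 5: [0↦2, 1↦4, 2↦1, 3↦0, 4↦1, 5↦4, 6↦2]  zeros at y ∈ {3}
  x = 6: [0↦1, 1↦1, 2↦0, 3↦5, 4↦2, 5↦5, 6↦0]  zeros at y ∈ {2, 6}
Collecting zeros: affine points = {(0, 0), (0, 6), (1, 5), (2, 4), (2, 6), (5, 3), (6, 2), (6, 6)}.
Total count |C(F_7)_aff| = 8.


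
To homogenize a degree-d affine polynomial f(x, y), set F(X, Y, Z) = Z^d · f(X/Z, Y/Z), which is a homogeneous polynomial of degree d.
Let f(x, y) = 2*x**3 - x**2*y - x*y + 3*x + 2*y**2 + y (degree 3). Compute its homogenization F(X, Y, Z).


F(X, Y, Z) = 2*X**3 - X**2*Y - X*Y*Z + 3*X*Z**2 + 2*Y**2*Z + Y*Z**2

deg(f) = 3.
Substitute x = X/Z, y = Y/Z into f, then multiply by Z^3.
  monomial 2·x^3·y^0 ↦ 2·X^3·Y^0·Z^0.
  monomial -1·x^2·y^1 ↦ -1·X^2·Y^1·Z^0.
  monomial -1·x^1·y^1 ↦ -1·X^1·Y^1·Z^1.
  monomial 3·x^1·y^0 ↦ 3·X^1·Y^0·Z^2.
  monomial 2·x^0·y^2 ↦ 2·X^0·Y^2·Z^1.
  monomial 1·x^0·y^1 ↦ 1·X^0·Y^1·Z^2.
Collecting: F(X, Y, Z) = 2*X**3 - X**2*Y - X*Y*Z + 3*X*Z**2 + 2*Y**2*Z + Y*Z**2.


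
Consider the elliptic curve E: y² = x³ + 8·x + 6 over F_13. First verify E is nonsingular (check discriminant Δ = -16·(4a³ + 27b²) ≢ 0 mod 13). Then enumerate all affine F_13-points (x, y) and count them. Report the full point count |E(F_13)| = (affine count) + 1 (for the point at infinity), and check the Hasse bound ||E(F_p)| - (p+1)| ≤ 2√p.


Affine points = {(2, 2), (2, 11), (6, 6), (6, 7), (8, 6), (8, 7), (9, 1), (9, 12), (12, 6), (12, 7)}; affine count = 10; |E(F_13)| = 11.

Discriminant check: Δ ∝ 4a³ + 27b² = 4·8³ + 27·6² = 4·512 + 27·36 ≡ 4 (mod 13). Nonzero ⇒ E is nonsingular.
For each x ∈ F_13, compute rhs = x³ + 8·x + 6 mod 13, then count y ∈ F_13 with y² ≡ rhs.
  x = 0: rhs = 6, matching y values: none (0 points).
  x = 1: rhs = 2, matching y values: none (0 points).
  x = 2: rhs = 4, matching y values: 2, 11 (2 points).
  x = 3: rhs = 5, matching y values: none (0 points).
  x = 4: rhs = 11, matching y values: none (0 points).
  x = 5: rhs = 2, matching y values: none (0 points).
  x = 6: rhs = 10, matching y values: 6, 7 (2 points).
  x = 7: rhs = 2, matching y values: none (0 points).
  x = 8: rhs = 10, matching y values: 6, 7 (2 points).
  x = 9: rhs = 1, matching y values: 1, 12 (2 points).
  x = 10: rhs = 7, matching y values: none (0 points).
  x = 11: rhs = 8, matching y values: none (0 points).
  x = 12: rhs = 10, matching y values: 6, 7 (2 points).
Total affine count: 10.
Full point count |E(F_13)| = 10 + 1 = 11.
Hasse bound: |11 − (13+1)| = |-3| = 3 ≤ 2√13 ≈ 7.2111 ✓.


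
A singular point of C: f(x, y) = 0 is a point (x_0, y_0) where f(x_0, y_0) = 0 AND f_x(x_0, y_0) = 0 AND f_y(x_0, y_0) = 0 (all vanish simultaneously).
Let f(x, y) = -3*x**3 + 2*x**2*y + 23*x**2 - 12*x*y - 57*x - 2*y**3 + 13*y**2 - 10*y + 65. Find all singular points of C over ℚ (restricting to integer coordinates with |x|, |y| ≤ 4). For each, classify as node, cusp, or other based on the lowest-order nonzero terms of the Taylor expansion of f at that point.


Singular points: {(3, 2)}; classification: cusp.

Compute partial derivatives:
  f_x = -9*x**2 + 4*x*y + 46*x - 12*y - 57.
  f_y = 2*x**2 - 12*x - 6*y**2 + 26*y - 10.
Scan x_0 ∈ {−4, ..., 4}. For each x_0, f_y(x_0, y) is a polynomial in y; find its integer roots y ∈ {−4, ..., 4}, then test f_x and f at those candidates.
  x = -4: f_y(-4, y) = -6*y**2 + 26*y + 70; no integer root y with |y| ≤ 4.
  x = -3: f_y(-3, y) = -6*y**2 + 26*y + 44; no integer root y with |y| ≤ 4.
  x = -2: f_y(-2, y) = -6*y**2 + 26*y + 22; no integer root y with |y| ≤ 4.
  x = -1: f_y(-1, y) = -6*y**2 + 26*y + 4; no integer root y with |y| ≤ 4.
  x = 0: f_y(0, y) = -6*y**2 + 26*y - 10; no integer root y with |y| ≤ 4.
  x = 1: f_y(1, y) = -6*y**2 + 26*y - 20; vanishes at y ∈ {1}. (1, 1): f_x = -28 ≠ 0.
  x = 2: f_y(2, y) = -6*y**2 + 26*y - 26; no integer root y with |y| ≤ 4.
  x = 3: f_y(3, y) = -6*y**2 + 26*y - 28; vanishes at y ∈ {2}. (3, 2): f_x = 0, f = 0 — SINGULAR.
  x = 4: f_y(4, y) = -6*y**2 + 26*y - 26; no integer root y with |y| ≤ 4.
Only singular point on the grid: (3, 2).
Classify: substitute x = 3 + u, y = 2 + v and expand: f = -3*u**3 + 2*u**2*v - 2*v**3 + v**2.
No constant or linear terms (consistent with a singular point). Quadratic part: v**2. Cubic part: -3*u**3 + 2*u**2*v - 2*v**3.
The quadratic part v**2 is a perfect square, so there is a single (double) tangent line v = 0, i.e. y = 2. Restricting the cubic part to that line (v = 0) leaves -3*u**3 ≠ 0, so f is not divisible by v and the branch is v² ≈ 3*u**3 to lowest order — this is a cusp.
Classification: cusp.


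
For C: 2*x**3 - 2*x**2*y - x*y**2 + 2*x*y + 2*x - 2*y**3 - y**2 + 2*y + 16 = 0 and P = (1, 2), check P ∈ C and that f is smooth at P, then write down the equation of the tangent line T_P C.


Tangent line at P: 60 - 30*y = 0.

Step 1: f(1, 2) = 0, so P lies on C.
Step 2: partial derivatives
  f_x(x, y) = 6*x**2 - 4*x*y - y**2 + 2*y + 2, f_y(x, y) = -2*x**2 - 2*x*y + 2*x - 6*y**2 - 2*y + 2.
  f_x(P) = 0, f_y(P) = -30 (gradient nonzero, so P is smooth).
Step 3: tangent line at P: 0·(x − 1) + -30·(y − 2) = 0.
Expanding: 60 - 30*y = 0.


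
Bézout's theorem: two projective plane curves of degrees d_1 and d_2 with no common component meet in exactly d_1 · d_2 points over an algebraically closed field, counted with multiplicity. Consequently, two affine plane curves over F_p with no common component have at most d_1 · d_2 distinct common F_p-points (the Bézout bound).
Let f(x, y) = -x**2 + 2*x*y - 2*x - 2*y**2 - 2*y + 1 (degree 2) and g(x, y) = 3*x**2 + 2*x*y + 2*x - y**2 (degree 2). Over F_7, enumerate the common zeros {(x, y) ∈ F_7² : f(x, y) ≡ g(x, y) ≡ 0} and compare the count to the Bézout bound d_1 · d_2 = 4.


Common zeros: {(6, 2), (6, 3)}; count = 2; Bézout bound = 4.

deg(f) = 2, deg(g) = 2, so Bézout bound = 4.
Scan x ∈ F_7. For each x, list the y ∈ F_7 with f(x, y) ≡ 0 and those with g(x, y) ≡ 0 (mod 7); the common zeros in that column are the intersection.
  x = 0: f ≡ 0 at y ∈ ∅; g ≡ 0 at y ∈ {0}; common: ∅.
  x = 1: f ≡ 0 at y ∈ ∅; g ≡ 0 at y ∈ ∅; common: ∅.
  x = 2: f ≡ 0 at y ∈ {0, 1}; g ≡ 0 at y ∈ ∅; common: ∅.
  x = 3: f ≡ 0 at y ∈ {0, 2}; g ≡ 0 at y ∈ {3}; common: ∅.
  x = 4: f ≡ 0 at y ∈ ∅; g ≡ 0 at y ∈ {0, 1}; common: ∅.
  x = 5: f ≡ 0 at y ∈ {1, 3}; g ≡ 0 at y ∈ ∅; common: ∅.
  x = 6: f ≡ 0 at y ∈ {2, 3}; g ≡ 0 at y ∈ {2, 3}; common: {2, 3}.
Collecting: common zeros = {(6, 2), (6, 3)}, so the count is 2.
Comparison with the Bézout bound: 2 ≤ 4 = deg(f)·deg(g), as expected for curves with no common component (the affine F_7-count falls short of the bound because intersections may lie at infinity, over extension fields, or carry multiplicity).


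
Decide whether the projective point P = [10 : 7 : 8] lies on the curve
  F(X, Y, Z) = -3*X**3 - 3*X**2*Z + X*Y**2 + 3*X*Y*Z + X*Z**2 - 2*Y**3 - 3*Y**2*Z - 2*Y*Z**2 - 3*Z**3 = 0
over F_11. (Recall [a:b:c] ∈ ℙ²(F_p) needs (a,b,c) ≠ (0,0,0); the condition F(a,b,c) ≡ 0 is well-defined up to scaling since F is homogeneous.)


F(10,7,8) ≡ 2 (mod 11); P is NOT on the curve.

Evaluate F(10, 7, 8) term-by-term (mod 11).
  -3*X**3 ↦ -3·1000·1·1 = -3000
  -3*X**2*Z ↦ -3·100·1·8 = -2400
  X*Y**2 ↦ 1·10·49·1 = 490
  3*X*Y*Z ↦ 3·10·7·8 = 1680
  X*Z**2 ↦ 1·10·1·64 = 640
  -2*Y**3 ↦ -2·1·343·1 = -686
  -3*Y**2*Z ↦ -3·1·49·8 = -1176
  -2*Y*Z**2 ↦ -2·1·7·64 = -896
  -3*Z**3 ↦ -3·1·1·512 = -1536
Sum: F(10, 7, 8) = (-3000) + (-2400) + (490) + (1680) + (640) + (-686) + (-1176) + (-896) + (-1536) = -6884.
Reducing mod 11: -6884 ≡ 2 (mod 11).
Since F(a, b, c) ≡ 2 ≠ 0 (mod 11), P does NOT lie on the curve.


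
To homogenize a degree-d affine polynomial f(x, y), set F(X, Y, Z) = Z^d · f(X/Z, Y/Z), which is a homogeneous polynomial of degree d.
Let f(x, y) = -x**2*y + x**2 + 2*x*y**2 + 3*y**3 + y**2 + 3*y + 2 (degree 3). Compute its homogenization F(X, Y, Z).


F(X, Y, Z) = -X**2*Y + X**2*Z + 2*X*Y**2 + 3*Y**3 + Y**2*Z + 3*Y*Z**2 + 2*Z**3

deg(f) = 3.
Substitute x = X/Z, y = Y/Z into f, then multiply by Z^3.
  monomial -1·x^2·y^1 ↦ -1·X^2·Y^1·Z^0.
  monomial 1·x^2·y^0 ↦ 1·X^2·Y^0·Z^1.
  monomial 2·x^1·y^2 ↦ 2·X^1·Y^2·Z^0.
  monomial 3·x^0·y^3 ↦ 3·X^0·Y^3·Z^0.
  monomial 1·x^0·y^2 ↦ 1·X^0·Y^2·Z^1.
  monomial 3·x^0·y^1 ↦ 3·X^0·Y^1·Z^2.
  monomial 2·x^0·y^0 ↦ 2·X^0·Y^0·Z^3.
Collecting: F(X, Y, Z) = -X**2*Y + X**2*Z + 2*X*Y**2 + 3*Y**3 + Y**2*Z + 3*Y*Z**2 + 2*Z**3.


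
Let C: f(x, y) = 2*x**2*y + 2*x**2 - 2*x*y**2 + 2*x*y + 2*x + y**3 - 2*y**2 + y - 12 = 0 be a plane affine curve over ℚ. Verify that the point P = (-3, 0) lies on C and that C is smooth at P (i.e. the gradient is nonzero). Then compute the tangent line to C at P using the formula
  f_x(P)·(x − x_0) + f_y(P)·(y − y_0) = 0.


Tangent line at P: -10*x + 13*y - 30 = 0.

Step 1: f(-3, 0) = 0, so P lies on C.
Step 2: partial derivatives
  f_x(x, y) = 4*x*y + 4*x - 2*y**2 + 2*y + 2, f_y(x, y) = 2*x**2 - 4*x*y + 2*x + 3*y**2 - 4*y + 1.
  f_x(P) = -10, f_y(P) = 13 (gradient nonzero, so P is smooth).
Step 3: tangent line at P: -10·(x − -3) + 13·(y − 0) = 0.
Expanding: -10*x + 13*y - 30 = 0.


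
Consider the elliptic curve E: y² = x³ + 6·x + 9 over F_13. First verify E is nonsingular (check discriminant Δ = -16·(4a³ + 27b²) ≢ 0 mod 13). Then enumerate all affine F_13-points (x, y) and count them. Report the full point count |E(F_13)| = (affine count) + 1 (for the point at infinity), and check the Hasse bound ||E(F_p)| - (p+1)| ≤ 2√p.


Affine points = {(0, 3), (0, 10), (1, 4), (1, 9), (2, 4), (2, 9), (6, 1), (6, 12), (7, 2), (7, 11), (8, 6), (8, 7), (9, 5), (9, 8), (10, 4), (10, 9)}; affine count = 16; |E(F_13)| = 17.

Discriminant check: Δ ∝ 4a³ + 27b² = 4·6³ + 27·9² = 4·216 + 27·81 ≡ 9 (mod 13). Nonzero ⇒ E is nonsingular.
For each x ∈ F_13, compute rhs = x³ + 6·x + 9 mod 13, then count y ∈ F_13 with y² ≡ rhs.
  x = 0: rhs = 9, matching y values: 3, 10 (2 points).
  x = 1: rhs = 3, matching y values: 4, 9 (2 points).
  x = 2: rhs = 3, matching y values: 4, 9 (2 points).
  x = 3: rhs = 2, matching y values: none (0 points).
  x = 4: rhs = 6, matching y values: none (0 points).
  x = 5: rhs = 8, matching y values: none (0 points).
  x = 6: rhs = 1, matching y values: 1, 12 (2 points).
  x = 7: rhs = 4, matching y values: 2, 11 (2 points).
  x = 8: rhs = 10, matching y values: 6, 7 (2 points).
  x = 9: rhs = 12, matching y values: 5, 8 (2 points).
  x = 10: rhs = 3, matching y values: 4, 9 (2 points).
  x = 11: rhs = 2, matching y values: none (0 points).
  x = 12: rhs = 2, matching y values: none (0 points).
Total affine count: 16.
Full point count |E(F_13)| = 16 + 1 = 17.
Hasse bound: |17 − (13+1)| = |3| = 3 ≤ 2√13 ≈ 7.2111 ✓.


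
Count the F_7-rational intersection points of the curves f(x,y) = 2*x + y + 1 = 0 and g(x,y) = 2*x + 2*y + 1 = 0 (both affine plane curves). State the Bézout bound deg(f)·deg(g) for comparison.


Common zeros: {(3, 0)}; count = 1; Bézout bound = 1.

deg(f) = 1, deg(g) = 1, so Bézout bound = 1.
Scan x ∈ F_7. For each x, list the y ∈ F_7 with f(x, y) ≡ 0 and those with g(x, y) ≡ 0 (mod 7); the common zeros in that column are the intersection.
  x = 0: f ≡ 0 at y ∈ {6}; g ≡ 0 at y ∈ {3}; common: ∅.
  x = 1: f ≡ 0 at y ∈ {4}; g ≡ 0 at y ∈ {2}; common: ∅.
  x = 2: f ≡ 0 at y ∈ {2}; g ≡ 0 at y ∈ {1}; common: ∅.
  x = 3: f ≡ 0 at y ∈ {0}; g ≡ 0 at y ∈ {0}; common: {0}.
  x = 4: f ≡ 0 at y ∈ {5}; g ≡ 0 at y ∈ {6}; common: ∅.
  x = 5: f ≡ 0 at y ∈ {3}; g ≡ 0 at y ∈ {5}; common: ∅.
  x = 6: f ≡ 0 at y ∈ {1}; g ≡ 0 at y ∈ {4}; common: ∅.
Collecting: common zeros = {(3, 0)}, so the count is 1.
Comparison with the Bézout bound: 1 ≤ 1 = deg(f)·deg(g), as expected for curves with no common component (the bound is attained).


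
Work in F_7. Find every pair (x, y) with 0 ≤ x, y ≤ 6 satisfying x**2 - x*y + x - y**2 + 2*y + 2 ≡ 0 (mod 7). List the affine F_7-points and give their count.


Affine F_7-points: {(2, 1), (2, 6), (3, 0), (3, 6), (4, 2), (4, 3), (5, 1), (5, 3)}; count = 8.

For each of the 49 pairs (x, y) ∈ F_7², evaluate f(x, y) mod 7. Record the zeros.
  x = 0: [0↦2, 1↦3, 2↦2, 3↦6, 4↦1, 5↦1, 6↦6]  zeros at y ∈ ∅
  x = 1: [0↦4, 1↦4, 2↦2, 3↦5, 4↦6, 5↦5, 6↦2]  zeros at y ∈ ∅
  x = 2: [0↦1, 1↦0, 2↦4, 3↦6, 4↦6, 5↦4, 6↦0]  zeros at y ∈ {1, 6}
  x = 3: [0↦0, 1↦5, 2↦1, 3↦2, 4↦1, 5↦5, 6↦0]  zeros at y ∈ {0, 6}
  x = 4: [0↦1, 1↦5, 2↦0, 3↦0, 4↦5, 5↦1, 6↦2]  zeros at y ∈ {2, 3}
  x = 5: [0↦4, 1↦0, 2↦1, 3↦0, 4↦4, 5↦6, 6↦6]  zeros at y ∈ {1, 3}
  x = 6: [0↦2, 1↦4, 2↦4, 3↦2, 4↦5, 5↦6, 6↦5]  zeros at y ∈ ∅
Collecting zeros: affine points = {(2, 1), (2, 6), (3, 0), (3, 6), (4, 2), (4, 3), (5, 1), (5, 3)}.
Total count |C(F_7)_aff| = 8.


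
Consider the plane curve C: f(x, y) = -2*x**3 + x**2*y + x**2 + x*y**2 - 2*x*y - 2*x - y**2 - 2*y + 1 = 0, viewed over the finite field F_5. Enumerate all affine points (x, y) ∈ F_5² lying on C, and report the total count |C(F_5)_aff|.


Affine F_5-points: {(1, 1), (2, 0), (2, 2), (3, 0), (3, 2), (4, 1), (4, 2)}; count = 7.

For each of the 25 pairs (x, y) ∈ F_5², evaluate f(x, y) mod 5. Record the zeros.
  x = 0: [0↦1, 1↦3, 2↦3, 3↦1, 4↦2]  zeros at y ∈ ∅
  x = 1: [0↦3, 1↦0, 2↦2, 3↦4, 4↦1]  zeros at y ∈ {1}
  x = 2: [0↦0, 1↦4, 2↦0, 3↦3, 4↦3]  zeros at y ∈ {0, 2}
  x = 3: [0↦0, 1↦3, 2↦0, 3↦1, 4↦1]  zeros at y ∈ {0, 2}
  x = 4: [0↦1, 1↦0, 2↦0, 3↦1, 4↦3]  zeros at y ∈ {1, 2}
Collecting zeros: affine points = {(1, 1), (2, 0), (2, 2), (3, 0), (3, 2), (4, 1), (4, 2)}.
Total count |C(F_5)_aff| = 7.


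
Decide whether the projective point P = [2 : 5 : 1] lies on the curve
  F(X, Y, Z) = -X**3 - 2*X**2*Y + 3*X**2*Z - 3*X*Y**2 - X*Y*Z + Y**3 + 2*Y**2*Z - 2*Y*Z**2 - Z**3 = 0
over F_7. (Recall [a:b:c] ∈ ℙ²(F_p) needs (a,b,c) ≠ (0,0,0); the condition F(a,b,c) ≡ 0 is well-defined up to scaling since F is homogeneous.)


F(2,5,1) ≡ 3 (mod 7); P is NOT on the curve.

Evaluate F(2, 5, 1) term-by-term (mod 7).
  -X**3 ↦ -1·8·1·1 = -8
  -2*X**2*Y ↦ -2·4·5·1 = -40
  3*X**2*Z ↦ 3·4·1·1 = 12
  -3*X*Y**2 ↦ -3·2·25·1 = -150
  -X*Y*Z ↦ -1·2·5·1 = -10
  Y**3 ↦ 1·1·125·1 = 125
  2*Y**2*Z ↦ 2·1·25·1 = 50
  -2*Y*Z**2 ↦ -2·1·5·1 = -10
  -Z**3 ↦ -1·1·1·1 = -1
Sum: F(2, 5, 1) = (-8) + (-40) + (12) + (-150) + (-10) + (125) + (50) + (-10) + (-1) = -32.
Reducing mod 7: -32 ≡ 3 (mod 7).
Since F(a, b, c) ≡ 3 ≠ 0 (mod 7), P does NOT lie on the curve.


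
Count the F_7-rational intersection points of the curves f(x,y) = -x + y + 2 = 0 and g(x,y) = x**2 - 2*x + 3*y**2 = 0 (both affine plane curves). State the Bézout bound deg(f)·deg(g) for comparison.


Common zeros: {(2, 0), (5, 3)}; count = 2; Bézout bound = 2.

deg(f) = 1, deg(g) = 2, so Bézout bound = 2.
Scan x ∈ F_7. For each x, list the y ∈ F_7 with f(x, y) ≡ 0 and those with g(x, y) ≡ 0 (mod 7); the common zeros in that column are the intersection.
  x = 0: f ≡ 0 at y ∈ {5}; g ≡ 0 at y ∈ {0}; common: ∅.
  x = 1: f ≡ 0 at y ∈ {6}; g ≡ 0 at y ∈ ∅; common: ∅.
  x = 2: f ≡ 0 at y ∈ {0}; g ≡ 0 at y ∈ {0}; common: {0}.
  x = 3: f ≡ 0 at y ∈ {1}; g ≡ 0 at y ∈ ∅; common: ∅.
  x = 4: f ≡ 0 at y ∈ {2}; g ≡ 0 at y ∈ {3, 4}; common: ∅.
  x = 5: f ≡ 0 at y ∈ {3}; g ≡ 0 at y ∈ {3, 4}; common: {3}.
  x = 6: f ≡ 0 at y ∈ {4}; g ≡ 0 at y ∈ ∅; common: ∅.
Collecting: common zeros = {(2, 0), (5, 3)}, so the count is 2.
Comparison with the Bézout bound: 2 ≤ 2 = deg(f)·deg(g), as expected for curves with no common component (the bound is attained).


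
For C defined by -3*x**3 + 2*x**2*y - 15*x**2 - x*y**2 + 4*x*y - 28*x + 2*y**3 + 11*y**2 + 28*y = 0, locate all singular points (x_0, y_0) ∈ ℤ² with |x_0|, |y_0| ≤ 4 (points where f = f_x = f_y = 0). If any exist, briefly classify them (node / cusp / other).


Singular points: {(-2, -2)}; classification: node.

Compute partial derivatives:
  f_x = -9*x**2 + 4*x*y - 30*x - y**2 + 4*y - 28.
  f_y = 2*x**2 - 2*x*y + 4*x + 6*y**2 + 22*y + 28.
Scan x_0 ∈ {−4, ..., 4}. For each x_0, f_y(x_0, y) is a polynomial in y; find its integer roots y ∈ {−4, ..., 4}, then test f_x and f at those candidates.
  x = -4: f_y(-4, y) = 6*y**2 + 30*y + 44; no integer root y with |y| ≤ 4.
  x = -3: f_y(-3, y) = 6*y**2 + 28*y + 34; no integer root y with |y| ≤ 4.
  x = -2: f_y(-2, y) = 6*y**2 + 26*y + 28; vanishes at y ∈ {-2}. (-2, -2): f_x = 0, f = 0 — SINGULAR.
  x = -1: f_y(-1, y) = 6*y**2 + 24*y + 26; no integer root y with |y| ≤ 4.
  x = 0: f_y(0, y) = 6*y**2 + 22*y + 28; no integer root y with |y| ≤ 4.
  x = 1: f_y(1, y) = 6*y**2 + 20*y + 34; no integer root y with |y| ≤ 4.
  x = 2: f_y(2, y) = 6*y**2 + 18*y + 44; no integer root y with |y| ≤ 4.
  x = 3: f_y(3, y) = 6*y**2 + 16*y + 58; no integer root y with |y| ≤ 4.
  x = 4: f_y(4, y) = 6*y**2 + 14*y + 76; no integer root y with |y| ≤ 4.
Only singular point on the grid: (-2, -2).
Classify: substitute x = -2 + u, y = -2 + v and expand: f = -3*u**3 + 2*u**2*v - u**2 - u*v**2 + 2*v**3 + v**2.
No constant or linear terms (consistent with a singular point). Quadratic part: -u**2 + v**2. Cubic part: -3*u**3 + 2*u**2*v - u*v**2 + 2*v**3.
The quadratic part v**2 - u**2 = (v − u)(v + u) splits into two distinct linear factors, so there are two distinct tangent lines y − -2 = ±(x − -2) — this is a node (ordinary double point).
Classification: node.
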